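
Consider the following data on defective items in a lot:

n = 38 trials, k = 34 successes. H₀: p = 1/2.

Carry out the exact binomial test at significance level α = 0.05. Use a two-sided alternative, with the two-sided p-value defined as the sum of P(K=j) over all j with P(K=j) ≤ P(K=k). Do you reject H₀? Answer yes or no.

Exact binomial: n=38, k=34, p₀=1/2=0.5000
P(X=j) = C(n,j)·p₀^j·(1−p₀)^(n−j); p = Σ P(X=j) over j with P(X=j) ≤ P(X=34)
p-value (two-sided) = 0.00000
At α=0.05: p < α → reject H₀

reject H₀: yes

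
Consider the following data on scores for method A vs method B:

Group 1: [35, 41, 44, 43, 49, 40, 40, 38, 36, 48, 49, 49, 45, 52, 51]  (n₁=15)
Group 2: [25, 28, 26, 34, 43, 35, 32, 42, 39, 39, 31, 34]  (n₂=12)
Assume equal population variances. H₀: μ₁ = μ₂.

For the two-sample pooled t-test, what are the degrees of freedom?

df = n₁ + n₂ − 2 = 15 + 12 − 2 = 25

degrees of freedom = 25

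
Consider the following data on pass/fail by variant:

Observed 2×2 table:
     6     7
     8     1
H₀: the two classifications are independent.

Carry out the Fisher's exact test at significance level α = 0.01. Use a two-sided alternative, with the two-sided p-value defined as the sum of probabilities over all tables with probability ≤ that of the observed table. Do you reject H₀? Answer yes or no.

reject H₀: no

Margins: r₁=13, r₂=9, c₁=14, c₂=8, n=22
p_obs = C(13,6)·C(9,8)/C(22,14); sum pmf over tables with pmf ≤ p_obs
p-value (two-sided) = 0.07430
At α=0.01: p ≥ α → fail to reject H₀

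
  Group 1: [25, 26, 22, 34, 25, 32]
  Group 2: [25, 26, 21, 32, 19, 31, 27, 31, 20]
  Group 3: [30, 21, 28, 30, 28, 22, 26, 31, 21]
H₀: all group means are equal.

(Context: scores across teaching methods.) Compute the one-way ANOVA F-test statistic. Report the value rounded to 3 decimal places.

Group means [27.33, 25.78, 26.33], grand mean 26.375
SSB = Σnᵢ(x̄ᵢ−x̄)² = 8.736; SSW = ΣΣ(x−x̄ᵢ)² = 434.889
MSB = 8.736/2 = 4.3681; MSW = 434.889/21 = 20.7090
F = MSB/MSW = 0.2109
df = (2, 21)

test statistic = 0.211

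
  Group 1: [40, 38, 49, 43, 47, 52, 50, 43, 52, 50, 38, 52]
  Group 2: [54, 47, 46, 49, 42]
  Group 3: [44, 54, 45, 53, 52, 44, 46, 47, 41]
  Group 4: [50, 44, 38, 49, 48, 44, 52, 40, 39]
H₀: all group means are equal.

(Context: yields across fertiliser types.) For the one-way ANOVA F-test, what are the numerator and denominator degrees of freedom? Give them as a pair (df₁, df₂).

degrees of freedom = [3, 31]

k = 4 groups, N = 35 total
df = (k−1, N−k) = (4−1, 35−4) = (3, 31)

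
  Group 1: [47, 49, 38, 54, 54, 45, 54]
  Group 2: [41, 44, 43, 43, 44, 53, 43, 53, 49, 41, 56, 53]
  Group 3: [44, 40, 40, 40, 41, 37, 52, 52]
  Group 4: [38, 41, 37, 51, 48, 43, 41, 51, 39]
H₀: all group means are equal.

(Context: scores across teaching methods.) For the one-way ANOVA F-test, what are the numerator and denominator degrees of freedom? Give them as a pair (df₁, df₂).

degrees of freedom = [3, 32]

k = 4 groups, N = 36 total
df = (k−1, N−k) = (4−1, 36−4) = (3, 32)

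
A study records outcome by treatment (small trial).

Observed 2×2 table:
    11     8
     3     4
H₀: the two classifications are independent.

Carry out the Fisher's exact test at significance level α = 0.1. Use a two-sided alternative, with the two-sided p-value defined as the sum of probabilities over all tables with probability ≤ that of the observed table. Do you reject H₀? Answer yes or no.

reject H₀: no

Margins: r₁=19, r₂=7, c₁=14, c₂=12, n=26
p_obs = C(19,11)·C(7,3)/C(26,14); sum pmf over tables with pmf ≤ p_obs
p-value (two-sided) = 0.66522
At α=0.1: p ≥ α → fail to reject H₀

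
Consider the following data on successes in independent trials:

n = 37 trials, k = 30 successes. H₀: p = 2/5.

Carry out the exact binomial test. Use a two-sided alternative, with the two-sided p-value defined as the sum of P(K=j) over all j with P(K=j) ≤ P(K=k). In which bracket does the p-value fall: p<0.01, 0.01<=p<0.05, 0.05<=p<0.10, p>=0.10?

p-value bracket: p<0.01

Exact binomial: n=37, k=30, p₀=2/5=0.4000
P(X=j) = C(n,j)·p₀^j·(1−p₀)^(n−j); p = Σ P(X=j) over j with P(X=j) ≤ P(X=30)
p-value (two-sided) = 0.00000
→ bracket: p<0.01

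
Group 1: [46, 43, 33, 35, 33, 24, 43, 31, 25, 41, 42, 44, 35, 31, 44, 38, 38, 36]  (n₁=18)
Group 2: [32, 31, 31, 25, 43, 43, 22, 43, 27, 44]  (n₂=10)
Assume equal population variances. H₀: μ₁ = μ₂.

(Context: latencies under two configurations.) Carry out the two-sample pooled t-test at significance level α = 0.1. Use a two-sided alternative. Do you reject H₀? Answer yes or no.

x̄₁=36.778, s₁=6.504, n₁=18
x̄₂=34.100, s₂=8.425, n₂=10
s_p² = [17·6.504² + 9·8.425²]/26 = 52.2312
SE = √(s_p²·(1/18+1/10)) = 2.8504
t = (36.778−34.100)/2.8504 = 0.9394
df = 26
p-value (two-sided) = 0.35615
At α=0.1: p ≥ α → fail to reject H₀

reject H₀: no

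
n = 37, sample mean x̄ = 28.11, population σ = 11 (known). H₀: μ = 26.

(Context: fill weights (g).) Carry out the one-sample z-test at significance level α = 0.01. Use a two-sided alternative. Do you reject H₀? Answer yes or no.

SE = σ/√n = 11/√37 = 1.8084
z = (x̄−μ₀)/SE = (28.11−26)/1.8084 = 1.1668
p-value (two-sided) = 0.24330
At α=0.01: p ≥ α → fail to reject H₀

reject H₀: no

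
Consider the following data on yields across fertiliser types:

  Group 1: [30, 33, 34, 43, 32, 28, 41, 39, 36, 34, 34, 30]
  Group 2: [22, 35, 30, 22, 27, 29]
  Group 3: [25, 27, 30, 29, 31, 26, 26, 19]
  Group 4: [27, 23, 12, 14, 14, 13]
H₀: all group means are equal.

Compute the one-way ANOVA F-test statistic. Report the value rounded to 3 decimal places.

Group means [34.50, 27.50, 26.62, 17.17], grand mean 27.969
SSB = Σnᵢ(x̄ᵢ−x̄)² = 1227.760; SSW = ΣΣ(x−x̄ᵢ)² = 647.208
MSB = 1227.760/3 = 409.2535; MSW = 647.208/28 = 23.1146
F = MSB/MSW = 17.7054
df = (3, 28)

test statistic = 17.705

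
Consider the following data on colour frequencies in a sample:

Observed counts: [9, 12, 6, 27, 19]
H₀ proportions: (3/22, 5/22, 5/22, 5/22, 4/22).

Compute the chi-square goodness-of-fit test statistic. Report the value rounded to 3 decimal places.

test statistic = 17.125

n = 73; E_i = n·p_i = [9.95, 16.59, 16.59, 16.59, 13.27]
χ² = (9−9.95)²/9.95 + (12−16.59)²/16.59 + (6−16.59)²/16.59 + (27−16.59)²/16.59 + (19−13.27)²/13.27 = 17.1247
df = 4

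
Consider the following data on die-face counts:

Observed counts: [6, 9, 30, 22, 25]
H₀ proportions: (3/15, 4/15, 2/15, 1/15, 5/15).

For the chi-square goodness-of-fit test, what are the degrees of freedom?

df = k − 1 = 5 − 1 = 4

degrees of freedom = 4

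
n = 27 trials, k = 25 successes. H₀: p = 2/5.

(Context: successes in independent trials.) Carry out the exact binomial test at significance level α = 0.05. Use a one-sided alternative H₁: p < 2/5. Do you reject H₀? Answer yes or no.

reject H₀: no

Exact binomial: n=27, k=25, p₀=2/5=0.4000
P(X≤25) from Σ C(n,i)·p₀^i·(1−p₀)^(n−i)
p-value (one-sided, H₁ less) = 1.00000
At α=0.05: p ≥ α → fail to reject H₀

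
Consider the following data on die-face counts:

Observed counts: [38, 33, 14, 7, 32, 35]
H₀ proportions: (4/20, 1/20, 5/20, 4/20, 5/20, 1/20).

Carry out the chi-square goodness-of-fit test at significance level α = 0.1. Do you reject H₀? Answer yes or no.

reject H₀: yes

n = 159; E_i = n·p_i = [31.80, 7.95, 39.75, 31.80, 39.75, 7.95]
χ² = (38−31.80)²/31.80 + (33−7.95)²/7.95 + (14−39.75)²/39.75 + (7−31.80)²/31.80 + (32−39.75)²/39.75 + (35−7.95)²/7.95 = 209.7107
df = 5
p-value (upper-tail) = 0.00000
At α=0.1: p < α → reject H₀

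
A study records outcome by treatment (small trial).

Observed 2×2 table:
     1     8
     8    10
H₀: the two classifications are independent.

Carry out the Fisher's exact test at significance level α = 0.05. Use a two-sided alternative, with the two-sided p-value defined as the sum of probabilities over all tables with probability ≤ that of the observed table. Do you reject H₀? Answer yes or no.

Margins: r₁=9, r₂=18, c₁=9, c₂=18, n=27
p_obs = C(9,1)·C(18,8)/C(27,9); sum pmf over tables with pmf ≤ p_obs
p-value (two-sided) = 0.19250
At α=0.05: p ≥ α → fail to reject H₀

reject H₀: no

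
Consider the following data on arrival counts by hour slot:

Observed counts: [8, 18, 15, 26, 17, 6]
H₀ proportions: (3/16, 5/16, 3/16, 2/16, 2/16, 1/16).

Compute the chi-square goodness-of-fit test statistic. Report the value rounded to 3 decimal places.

n = 90; E_i = n·p_i = [16.88, 28.12, 16.88, 11.25, 11.25, 5.62]
χ² = (8−16.88)²/16.88 + (18−28.12)²/28.12 + (15−16.88)²/16.88 + (26−11.25)²/11.25 + (17−11.25)²/11.25 + (6−5.62)²/5.62 = 30.8237
df = 5

test statistic = 30.824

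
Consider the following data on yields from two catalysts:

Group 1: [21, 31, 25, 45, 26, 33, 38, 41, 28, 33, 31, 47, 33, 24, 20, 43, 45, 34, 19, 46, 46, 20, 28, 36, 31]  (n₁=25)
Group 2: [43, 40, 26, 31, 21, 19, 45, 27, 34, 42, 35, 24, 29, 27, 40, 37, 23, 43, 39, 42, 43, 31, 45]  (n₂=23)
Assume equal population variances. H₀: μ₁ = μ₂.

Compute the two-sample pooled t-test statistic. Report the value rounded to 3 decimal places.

x̄₁=32.960, s₁=9.025, n₁=25
x̄₂=34.174, s₂=8.365, n₂=23
s_p² = [24·9.025² + 22·8.365²]/46 = 75.9623
SE = √(s_p²·(1/25+1/23)) = 2.5182
t = (32.960−34.174)/2.5182 = -0.4821
df = 46

test statistic = -0.482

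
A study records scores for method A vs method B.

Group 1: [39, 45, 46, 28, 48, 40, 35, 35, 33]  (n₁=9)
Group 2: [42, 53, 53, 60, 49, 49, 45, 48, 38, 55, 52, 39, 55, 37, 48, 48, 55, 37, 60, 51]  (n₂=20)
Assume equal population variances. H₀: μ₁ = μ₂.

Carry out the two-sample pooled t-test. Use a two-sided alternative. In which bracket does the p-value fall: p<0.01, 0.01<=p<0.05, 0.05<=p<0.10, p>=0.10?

x̄₁=38.778, s₁=6.667, n₁=9
x̄₂=48.700, s₂=7.146, n₂=20
s_p² = [8·6.667² + 19·7.146²]/27 = 49.1021
SE = √(s_p²·(1/9+1/20)) = 2.8126
t = (38.778−48.700)/2.8126 = -3.5277
df = 27
p-value (two-sided) = 0.00152
→ bracket: p<0.01

p-value bracket: p<0.01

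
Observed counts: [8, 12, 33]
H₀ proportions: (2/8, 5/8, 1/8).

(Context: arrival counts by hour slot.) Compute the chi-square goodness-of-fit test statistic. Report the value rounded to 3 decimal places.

test statistic = 120.555

n = 53; E_i = n·p_i = [13.25, 33.12, 6.62]
χ² = (8−13.25)²/13.25 + (12−33.12)²/33.12 + (33−6.62)²/6.62 = 120.5547
df = 2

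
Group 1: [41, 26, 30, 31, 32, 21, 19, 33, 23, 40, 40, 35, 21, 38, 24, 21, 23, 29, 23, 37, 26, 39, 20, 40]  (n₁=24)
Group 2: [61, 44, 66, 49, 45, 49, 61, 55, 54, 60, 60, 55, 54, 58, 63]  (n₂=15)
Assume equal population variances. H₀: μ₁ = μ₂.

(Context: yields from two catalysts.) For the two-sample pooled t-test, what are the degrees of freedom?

degrees of freedom = 37

df = n₁ + n₂ − 2 = 24 + 15 − 2 = 37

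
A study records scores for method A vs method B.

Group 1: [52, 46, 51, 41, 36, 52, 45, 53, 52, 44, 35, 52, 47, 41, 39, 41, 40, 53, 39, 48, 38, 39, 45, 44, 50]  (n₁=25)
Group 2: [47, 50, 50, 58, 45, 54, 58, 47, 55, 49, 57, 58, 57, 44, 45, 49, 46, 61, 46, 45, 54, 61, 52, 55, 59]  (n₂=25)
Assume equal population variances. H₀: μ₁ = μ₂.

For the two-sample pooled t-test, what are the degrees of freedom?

degrees of freedom = 48

df = n₁ + n₂ − 2 = 25 + 25 − 2 = 48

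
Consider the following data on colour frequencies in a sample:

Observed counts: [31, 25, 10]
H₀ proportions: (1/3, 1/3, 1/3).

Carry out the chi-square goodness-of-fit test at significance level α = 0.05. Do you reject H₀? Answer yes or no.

n = 66; E_i = n·p_i = [22.00, 22.00, 22.00]
χ² = (31−22.00)²/22.00 + (25−22.00)²/22.00 + (10−22.00)²/22.00 = 10.6364
df = 2
p-value (upper-tail) = 0.00490
At α=0.05: p < α → reject H₀

reject H₀: yes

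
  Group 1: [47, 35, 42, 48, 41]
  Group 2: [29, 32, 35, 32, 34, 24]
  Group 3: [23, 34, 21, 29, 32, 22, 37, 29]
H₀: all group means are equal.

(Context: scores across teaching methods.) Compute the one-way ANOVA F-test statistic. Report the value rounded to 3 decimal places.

test statistic = 12.116

Group means [42.60, 31.00, 28.38], grand mean 32.947
SSB = Σnᵢ(x̄ᵢ−x̄)² = 655.872; SSW = ΣΣ(x−x̄ᵢ)² = 433.075
MSB = 655.872/2 = 327.9362; MSW = 433.075/16 = 27.0672
F = MSB/MSW = 12.1156
df = (2, 16)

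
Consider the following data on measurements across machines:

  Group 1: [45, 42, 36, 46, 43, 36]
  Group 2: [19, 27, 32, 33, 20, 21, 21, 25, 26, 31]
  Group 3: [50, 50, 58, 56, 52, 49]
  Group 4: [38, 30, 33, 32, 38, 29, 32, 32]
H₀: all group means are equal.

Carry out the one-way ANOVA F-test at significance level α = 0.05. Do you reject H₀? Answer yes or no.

Group means [41.33, 25.50, 52.50, 33.00], grand mean 36.067
SSB = Σnᵢ(x̄ᵢ−x̄)² = 2978.533; SSW = ΣΣ(x−x̄ᵢ)² = 485.333
MSB = 2978.533/3 = 992.8444; MSW = 485.333/26 = 18.6667
F = MSB/MSW = 53.1881
df = (3, 26)
p-value (upper-tail) = 0.00000
At α=0.05: p < α → reject H₀

reject H₀: yes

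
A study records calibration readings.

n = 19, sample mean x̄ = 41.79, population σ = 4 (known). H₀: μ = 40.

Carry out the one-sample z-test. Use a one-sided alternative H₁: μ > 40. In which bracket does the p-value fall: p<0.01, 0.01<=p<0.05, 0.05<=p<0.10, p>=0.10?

p-value bracket: 0.01<=p<0.05

SE = σ/√n = 4/√19 = 0.9177
z = (x̄−μ₀)/SE = (41.79−40)/0.9177 = 1.9506
p-value (one-sided, H₁ greater) = 0.02555
→ bracket: 0.01<=p<0.05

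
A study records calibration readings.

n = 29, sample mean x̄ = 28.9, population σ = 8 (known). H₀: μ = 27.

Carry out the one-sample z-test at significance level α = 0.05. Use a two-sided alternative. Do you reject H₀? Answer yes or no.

SE = σ/√n = 8/√29 = 1.4856
z = (x̄−μ₀)/SE = (28.9−27)/1.4856 = 1.2790
p-value (two-sided) = 0.20091
At α=0.05: p ≥ α → fail to reject H₀

reject H₀: no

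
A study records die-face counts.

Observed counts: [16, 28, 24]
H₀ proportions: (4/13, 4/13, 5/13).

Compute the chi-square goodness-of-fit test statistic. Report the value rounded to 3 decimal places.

n = 68; E_i = n·p_i = [20.92, 20.92, 26.15]
χ² = (16−20.92)²/20.92 + (28−20.92)²/20.92 + (24−26.15)²/26.15 = 3.7294
df = 2

test statistic = 3.729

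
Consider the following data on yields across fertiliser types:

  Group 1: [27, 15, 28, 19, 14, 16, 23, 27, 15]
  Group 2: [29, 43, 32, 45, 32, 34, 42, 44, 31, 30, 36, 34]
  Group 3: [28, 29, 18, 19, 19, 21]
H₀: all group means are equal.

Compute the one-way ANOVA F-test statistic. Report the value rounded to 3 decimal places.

test statistic = 22.911

Group means [20.44, 36.00, 22.33], grand mean 27.778
SSB = Σnᵢ(x̄ᵢ−x̄)² = 1473.111; SSW = ΣΣ(x−x̄ᵢ)² = 771.556
MSB = 1473.111/2 = 736.5556; MSW = 771.556/24 = 32.1481
F = MSB/MSW = 22.9113
df = (2, 24)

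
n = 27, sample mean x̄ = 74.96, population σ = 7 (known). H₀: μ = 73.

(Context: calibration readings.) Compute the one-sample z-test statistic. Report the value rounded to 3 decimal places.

SE = σ/√n = 7/√27 = 1.3472
z = (x̄−μ₀)/SE = (74.96−73)/1.3472 = 1.4549

test statistic = 1.455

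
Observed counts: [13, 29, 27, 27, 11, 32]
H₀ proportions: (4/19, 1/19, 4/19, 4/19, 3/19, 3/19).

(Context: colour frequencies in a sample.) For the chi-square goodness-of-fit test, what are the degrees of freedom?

degrees of freedom = 5

df = k − 1 = 6 − 1 = 5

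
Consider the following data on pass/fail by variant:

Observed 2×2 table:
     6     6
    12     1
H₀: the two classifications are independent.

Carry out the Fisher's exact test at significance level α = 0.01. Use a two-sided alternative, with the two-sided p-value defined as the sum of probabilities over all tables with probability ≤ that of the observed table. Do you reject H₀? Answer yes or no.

reject H₀: no

Margins: r₁=12, r₂=13, c₁=18, c₂=7, n=25
p_obs = C(12,6)·C(13,12)/C(25,18); sum pmf over tables with pmf ≤ p_obs
p-value (two-sided) = 0.03021
At α=0.01: p ≥ α → fail to reject H₀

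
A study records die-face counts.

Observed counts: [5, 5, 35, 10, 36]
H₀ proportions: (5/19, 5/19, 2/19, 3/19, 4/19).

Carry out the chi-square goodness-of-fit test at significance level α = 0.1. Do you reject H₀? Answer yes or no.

reject H₀: yes

n = 91; E_i = n·p_i = [23.95, 23.95, 9.58, 14.37, 19.16]
χ² = (5−23.95)²/23.95 + (5−23.95)²/23.95 + (35−9.58)²/9.58 + (10−14.37)²/14.37 + (36−19.16)²/19.16 = 113.5806
df = 4
p-value (upper-tail) = 0.00000
At α=0.1: p < α → reject H₀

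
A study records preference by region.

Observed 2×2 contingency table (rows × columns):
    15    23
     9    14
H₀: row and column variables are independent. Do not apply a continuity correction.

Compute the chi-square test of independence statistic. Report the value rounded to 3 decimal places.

Row totals [38, 23], col totals [24, 37], n=61
χ² = (15−14.95)²/14.95 + (23−23.05)²/23.05 + (9−9.05)²/9.05 + (14−13.95)²/13.95 = 0.0007
df = 1

test statistic = 0.001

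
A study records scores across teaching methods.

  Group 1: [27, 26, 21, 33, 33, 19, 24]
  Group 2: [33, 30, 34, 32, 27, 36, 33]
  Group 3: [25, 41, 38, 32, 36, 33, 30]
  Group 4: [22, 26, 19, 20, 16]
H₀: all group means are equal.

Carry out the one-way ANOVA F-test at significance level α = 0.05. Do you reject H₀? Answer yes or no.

Group means [26.14, 32.14, 33.57, 20.60], grand mean 28.692
SSB = Σnᵢ(x̄ᵢ−x̄)² = 622.910; SSW = ΣΣ(x−x̄ᵢ)² = 452.629
MSB = 622.910/3 = 207.6366; MSW = 452.629/22 = 20.5740
F = MSB/MSW = 10.0922
df = (3, 22)
p-value (upper-tail) = 0.00022
At α=0.05: p < α → reject H₀

reject H₀: yes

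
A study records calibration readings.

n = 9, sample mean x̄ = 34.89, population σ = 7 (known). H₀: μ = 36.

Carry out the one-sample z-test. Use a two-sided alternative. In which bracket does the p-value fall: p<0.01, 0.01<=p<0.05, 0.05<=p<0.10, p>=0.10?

SE = σ/√n = 7/√9 = 2.3333
z = (x̄−μ₀)/SE = (34.89−36)/2.3333 = -0.4757
p-value (two-sided) = 0.63428
→ bracket: p>=0.10

p-value bracket: p>=0.10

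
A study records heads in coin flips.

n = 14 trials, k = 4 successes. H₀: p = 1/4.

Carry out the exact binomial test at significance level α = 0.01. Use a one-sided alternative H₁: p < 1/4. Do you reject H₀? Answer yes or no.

Exact binomial: n=14, k=4, p₀=1/4=0.2500
P(X≤4) from Σ C(n,i)·p₀^i·(1−p₀)^(n−i)
p-value (one-sided, H₁ less) = 0.74153
At α=0.01: p ≥ α → fail to reject H₀

reject H₀: no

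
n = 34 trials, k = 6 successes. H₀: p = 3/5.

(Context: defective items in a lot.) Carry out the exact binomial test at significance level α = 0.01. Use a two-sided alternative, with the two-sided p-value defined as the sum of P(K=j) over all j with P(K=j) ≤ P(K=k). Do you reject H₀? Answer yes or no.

Exact binomial: n=34, k=6, p₀=3/5=0.6000
P(X=j) = C(n,j)·p₀^j·(1−p₀)^(n−j); p = Σ P(X=j) over j with P(X=j) ≤ P(X=6)
p-value (two-sided) = 0.00000
At α=0.01: p < α → reject H₀

reject H₀: yes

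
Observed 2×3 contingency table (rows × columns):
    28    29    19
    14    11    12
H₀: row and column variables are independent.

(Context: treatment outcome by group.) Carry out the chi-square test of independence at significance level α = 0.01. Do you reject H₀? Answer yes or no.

reject H₀: no

Row totals [76, 37], col totals [42, 40, 31], n=113
χ² = (28−28.25)²/28.25 + (29−26.90)²/26.90 + (19−20.85)²/20.85 + (14−13.75)²/13.75 + (11−13.10)²/13.10 + (12−10.15)²/10.15 = 1.0071
df = 2
p-value (upper-tail) = 0.60438
At α=0.01: p ≥ α → fail to reject H₀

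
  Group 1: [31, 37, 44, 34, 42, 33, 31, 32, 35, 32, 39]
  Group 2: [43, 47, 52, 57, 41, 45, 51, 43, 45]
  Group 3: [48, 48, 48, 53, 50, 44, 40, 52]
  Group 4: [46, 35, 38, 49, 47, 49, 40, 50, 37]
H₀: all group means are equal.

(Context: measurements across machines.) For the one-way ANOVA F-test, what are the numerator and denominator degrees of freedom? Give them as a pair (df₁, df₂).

k = 4 groups, N = 37 total
df = (k−1, N−k) = (4−1, 37−4) = (3, 33)

degrees of freedom = [3, 33]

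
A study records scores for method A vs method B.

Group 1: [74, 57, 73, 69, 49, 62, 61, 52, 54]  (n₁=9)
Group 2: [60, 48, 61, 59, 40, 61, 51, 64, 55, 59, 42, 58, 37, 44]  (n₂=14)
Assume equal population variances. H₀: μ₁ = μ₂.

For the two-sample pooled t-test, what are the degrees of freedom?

df = n₁ + n₂ − 2 = 9 + 14 − 2 = 21

degrees of freedom = 21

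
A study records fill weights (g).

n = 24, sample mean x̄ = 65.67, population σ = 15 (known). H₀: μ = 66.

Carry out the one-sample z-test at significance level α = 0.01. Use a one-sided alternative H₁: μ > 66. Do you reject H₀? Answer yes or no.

reject H₀: no

SE = σ/√n = 15/√24 = 3.0619
z = (x̄−μ₀)/SE = (65.67−66)/3.0619 = -0.1078
p-value (one-sided, H₁ greater) = 0.54291
At α=0.01: p ≥ α → fail to reject H₀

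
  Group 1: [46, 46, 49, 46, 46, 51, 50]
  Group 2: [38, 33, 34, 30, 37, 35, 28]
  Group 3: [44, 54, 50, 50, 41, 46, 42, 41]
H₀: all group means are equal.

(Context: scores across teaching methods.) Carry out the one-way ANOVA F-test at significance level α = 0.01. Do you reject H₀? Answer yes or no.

Group means [47.71, 33.57, 46.00], grand mean 42.591
SSB = Σnᵢ(x̄ᵢ−x̄)² = 846.175; SSW = ΣΣ(x−x̄ᵢ)² = 273.143
MSB = 846.175/2 = 423.0877; MSW = 273.143/19 = 14.3759
F = MSB/MSW = 29.4303
df = (2, 19)
p-value (upper-tail) = 0.00000
At α=0.01: p < α → reject H₀

reject H₀: yes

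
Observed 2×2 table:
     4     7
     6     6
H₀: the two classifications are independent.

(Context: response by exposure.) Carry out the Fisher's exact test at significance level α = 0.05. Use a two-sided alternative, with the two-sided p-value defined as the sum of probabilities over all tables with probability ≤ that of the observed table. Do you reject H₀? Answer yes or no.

Margins: r₁=11, r₂=12, c₁=10, c₂=13, n=23
p_obs = C(11,4)·C(12,6)/C(23,10); sum pmf over tables with pmf ≤ p_obs
p-value (two-sided) = 0.68017
At α=0.05: p ≥ α → fail to reject H₀

reject H₀: no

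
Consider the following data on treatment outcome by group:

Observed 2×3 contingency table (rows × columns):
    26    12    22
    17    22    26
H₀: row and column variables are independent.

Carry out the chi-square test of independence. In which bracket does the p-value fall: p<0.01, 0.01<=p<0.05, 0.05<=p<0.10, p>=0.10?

Row totals [60, 65], col totals [43, 34, 48], n=125
χ² = (26−20.64)²/20.64 + (12−16.32)²/16.32 + (22−23.04)²/23.04 + (17−22.36)²/22.36 + (22−17.68)²/17.68 + (26−24.96)²/24.96 = 4.9662
df = 2
p-value (upper-tail) = 0.08348
→ bracket: 0.05<=p<0.10

p-value bracket: 0.05<=p<0.10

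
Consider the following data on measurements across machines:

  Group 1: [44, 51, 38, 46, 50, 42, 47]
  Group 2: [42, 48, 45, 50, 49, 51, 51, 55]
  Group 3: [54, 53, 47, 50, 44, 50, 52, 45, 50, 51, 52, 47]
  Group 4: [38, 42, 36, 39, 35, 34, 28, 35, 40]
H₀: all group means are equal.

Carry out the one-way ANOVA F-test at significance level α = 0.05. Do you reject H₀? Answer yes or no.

Group means [45.43, 48.88, 49.58, 36.33], grand mean 45.306
SSB = Σnᵢ(x̄ᵢ−x̄)² = 1046.133; SSW = ΣΣ(x−x̄ᵢ)² = 479.506
MSB = 1046.133/3 = 348.7110; MSW = 479.506/32 = 14.9846
F = MSB/MSW = 23.2714
df = (3, 32)
p-value (upper-tail) = 0.00000
At α=0.05: p < α → reject H₀

reject H₀: yes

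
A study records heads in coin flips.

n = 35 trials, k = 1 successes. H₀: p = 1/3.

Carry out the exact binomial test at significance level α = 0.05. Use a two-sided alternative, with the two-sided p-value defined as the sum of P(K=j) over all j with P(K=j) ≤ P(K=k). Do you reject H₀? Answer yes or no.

Exact binomial: n=35, k=1, p₀=1/3=0.3333
P(X=j) = C(n,j)·p₀^j·(1−p₀)^(n−j); p = Σ P(X=j) over j with P(X=j) ≤ P(X=1)
p-value (two-sided) = 0.00002
At α=0.05: p < α → reject H₀

reject H₀: yes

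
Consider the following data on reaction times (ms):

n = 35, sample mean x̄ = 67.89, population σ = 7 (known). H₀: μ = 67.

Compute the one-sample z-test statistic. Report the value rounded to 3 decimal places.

SE = σ/√n = 7/√35 = 1.1832
z = (x̄−μ₀)/SE = (67.89−67)/1.1832 = 0.7522

test statistic = 0.752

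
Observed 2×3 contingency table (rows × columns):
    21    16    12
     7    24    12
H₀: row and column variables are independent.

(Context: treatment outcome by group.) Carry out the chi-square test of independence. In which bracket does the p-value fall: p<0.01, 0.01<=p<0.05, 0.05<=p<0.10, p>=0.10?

p-value bracket: 0.01<=p<0.05

Row totals [49, 43], col totals [28, 40, 24], n=92
χ² = (21−14.91)²/14.91 + (16−21.30)²/21.30 + (12−12.78)²/12.78 + (7−13.09)²/13.09 + (24−18.70)²/18.70 + (12−11.22)²/11.22 = 8.2438
df = 2
p-value (upper-tail) = 0.01621
→ bracket: 0.01<=p<0.05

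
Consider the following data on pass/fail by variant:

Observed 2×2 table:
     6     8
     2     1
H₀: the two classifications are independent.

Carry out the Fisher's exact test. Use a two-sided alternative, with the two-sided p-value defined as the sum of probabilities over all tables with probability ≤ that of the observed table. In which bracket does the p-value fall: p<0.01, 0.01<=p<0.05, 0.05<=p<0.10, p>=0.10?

Margins: r₁=14, r₂=3, c₁=8, c₂=9, n=17
p_obs = C(14,6)·C(3,2)/C(17,8); sum pmf over tables with pmf ≤ p_obs
p-value (two-sided) = 0.57647
→ bracket: p>=0.10

p-value bracket: p>=0.10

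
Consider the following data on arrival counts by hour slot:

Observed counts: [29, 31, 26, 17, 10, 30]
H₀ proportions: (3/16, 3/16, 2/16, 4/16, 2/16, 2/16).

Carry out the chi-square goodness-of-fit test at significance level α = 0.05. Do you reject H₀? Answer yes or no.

n = 143; E_i = n·p_i = [26.81, 26.81, 17.88, 35.75, 17.88, 17.88]
χ² = (29−26.81)²/26.81 + (31−26.81)²/26.81 + (26−17.88)²/17.88 + (17−35.75)²/35.75 + (10−17.88)²/17.88 + (30−17.88)²/17.88 = 26.0536
df = 5
p-value (upper-tail) = 0.00009
At α=0.05: p < α → reject H₀

reject H₀: yes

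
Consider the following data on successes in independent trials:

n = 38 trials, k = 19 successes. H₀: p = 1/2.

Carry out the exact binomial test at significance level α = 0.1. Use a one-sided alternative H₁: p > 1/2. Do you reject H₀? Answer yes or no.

reject H₀: no

Exact binomial: n=38, k=19, p₀=1/2=0.5000
P(X≥19) from Σ C(n,i)·p₀^i·(1−p₀)^(n−i)
p-value (one-sided, H₁ greater) = 0.56429
At α=0.1: p ≥ α → fail to reject H₀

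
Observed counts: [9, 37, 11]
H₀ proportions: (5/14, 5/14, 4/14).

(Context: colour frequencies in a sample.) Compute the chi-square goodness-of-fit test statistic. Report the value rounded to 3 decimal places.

test statistic = 21.658

n = 57; E_i = n·p_i = [20.36, 20.36, 16.29]
χ² = (9−20.36)²/20.36 + (37−20.36)²/20.36 + (11−16.29)²/16.29 = 21.6579
df = 2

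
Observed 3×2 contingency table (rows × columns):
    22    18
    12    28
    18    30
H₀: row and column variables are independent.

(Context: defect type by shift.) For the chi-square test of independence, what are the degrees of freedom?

degrees of freedom = 2

df = (r−1)(c−1) = (3−1)·(2−1) = 2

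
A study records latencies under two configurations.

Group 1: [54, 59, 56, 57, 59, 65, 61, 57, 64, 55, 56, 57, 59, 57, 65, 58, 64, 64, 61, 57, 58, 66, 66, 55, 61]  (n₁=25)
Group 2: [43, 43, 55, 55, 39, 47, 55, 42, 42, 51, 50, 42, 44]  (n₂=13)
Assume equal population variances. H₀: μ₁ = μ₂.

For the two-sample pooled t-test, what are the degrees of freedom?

df = n₁ + n₂ − 2 = 25 + 13 − 2 = 36

degrees of freedom = 36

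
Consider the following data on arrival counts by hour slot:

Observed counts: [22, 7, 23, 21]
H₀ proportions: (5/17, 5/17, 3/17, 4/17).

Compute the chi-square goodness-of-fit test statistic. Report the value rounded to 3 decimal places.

n = 73; E_i = n·p_i = [21.47, 21.47, 12.88, 17.18]
χ² = (22−21.47)²/21.47 + (7−21.47)²/21.47 + (23−12.88)²/12.88 + (21−17.18)²/17.18 = 18.5632
df = 3

test statistic = 18.563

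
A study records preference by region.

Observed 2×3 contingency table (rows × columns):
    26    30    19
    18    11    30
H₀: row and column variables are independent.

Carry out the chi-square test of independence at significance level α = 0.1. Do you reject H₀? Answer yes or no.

reject H₀: yes

Row totals [75, 59], col totals [44, 41, 49], n=134
χ² = (26−24.63)²/24.63 + (30−22.95)²/22.95 + (19−27.43)²/27.43 + (18−19.37)²/19.37 + (11−18.05)²/18.05 + (30−21.57)²/21.57 = 10.9748
df = 2
p-value (upper-tail) = 0.00414
At α=0.1: p < α → reject H₀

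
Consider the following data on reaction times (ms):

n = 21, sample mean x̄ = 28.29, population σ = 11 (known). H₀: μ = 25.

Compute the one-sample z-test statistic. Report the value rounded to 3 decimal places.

test statistic = 1.371

SE = σ/√n = 11/√21 = 2.4004
z = (x̄−μ₀)/SE = (28.29−25)/2.4004 = 1.3706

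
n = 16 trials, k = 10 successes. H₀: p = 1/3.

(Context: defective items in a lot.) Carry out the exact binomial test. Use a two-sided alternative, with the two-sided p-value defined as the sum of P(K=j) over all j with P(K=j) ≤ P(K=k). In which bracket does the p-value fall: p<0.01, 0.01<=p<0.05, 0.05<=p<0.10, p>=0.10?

Exact binomial: n=16, k=10, p₀=1/3=0.3333
P(X=j) = C(n,j)·p₀^j·(1−p₀)^(n−j); p = Σ P(X=j) over j with P(X=j) ≤ P(X=10)
p-value (two-sided) = 0.01747
→ bracket: 0.01<=p<0.05

p-value bracket: 0.01<=p<0.05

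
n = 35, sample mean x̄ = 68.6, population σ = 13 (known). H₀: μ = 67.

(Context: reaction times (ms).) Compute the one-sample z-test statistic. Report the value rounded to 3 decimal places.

SE = σ/√n = 13/√35 = 2.1974
z = (x̄−μ₀)/SE = (68.6−67)/2.1974 = 0.7281

test statistic = 0.728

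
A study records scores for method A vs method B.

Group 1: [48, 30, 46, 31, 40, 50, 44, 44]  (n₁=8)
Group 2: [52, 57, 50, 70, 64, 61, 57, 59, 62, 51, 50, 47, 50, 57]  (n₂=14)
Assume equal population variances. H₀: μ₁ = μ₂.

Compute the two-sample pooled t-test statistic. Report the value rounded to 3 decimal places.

x̄₁=41.625, s₁=7.482, n₁=8
x̄₂=56.214, s₂=6.577, n₂=14
s_p² = [7·7.482² + 13·6.577²]/20 = 47.7116
SE = √(s_p²·(1/8+1/14)) = 3.0614
t = (41.625−56.214)/3.0614 = -4.7656
df = 20

test statistic = -4.766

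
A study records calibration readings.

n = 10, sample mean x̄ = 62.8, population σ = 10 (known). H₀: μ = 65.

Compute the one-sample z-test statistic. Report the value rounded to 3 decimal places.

test statistic = -0.696

SE = σ/√n = 10/√10 = 3.1623
z = (x̄−μ₀)/SE = (62.8−65)/3.1623 = -0.6957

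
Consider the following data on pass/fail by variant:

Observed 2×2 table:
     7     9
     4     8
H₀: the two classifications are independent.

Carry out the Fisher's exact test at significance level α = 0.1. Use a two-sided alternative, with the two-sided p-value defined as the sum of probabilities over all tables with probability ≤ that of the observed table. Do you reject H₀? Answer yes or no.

Margins: r₁=16, r₂=12, c₁=11, c₂=17, n=28
p_obs = C(16,7)·C(12,4)/C(28,11); sum pmf over tables with pmf ≤ p_obs
p-value (two-sided) = 0.70465
At α=0.1: p ≥ α → fail to reject H₀

reject H₀: no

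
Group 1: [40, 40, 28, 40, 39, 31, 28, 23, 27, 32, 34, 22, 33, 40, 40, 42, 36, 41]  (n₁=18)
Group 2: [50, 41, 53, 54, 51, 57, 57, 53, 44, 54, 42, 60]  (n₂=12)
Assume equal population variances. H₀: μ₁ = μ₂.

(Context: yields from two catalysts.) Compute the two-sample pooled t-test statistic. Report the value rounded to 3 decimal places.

x̄₁=34.222, s₁=6.513, n₁=18
x̄₂=51.333, s₂=6.095, n₂=12
s_p² = [17·6.513² + 11·6.095²]/28 = 40.3492
SE = √(s_p²·(1/18+1/12)) = 2.3673
t = (34.222−51.333)/2.3673 = -7.2281
df = 28

test statistic = -7.228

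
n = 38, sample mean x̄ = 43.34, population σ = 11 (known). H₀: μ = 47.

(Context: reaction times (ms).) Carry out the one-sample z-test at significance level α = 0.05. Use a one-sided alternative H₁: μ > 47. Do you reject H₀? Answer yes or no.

reject H₀: no

SE = σ/√n = 11/√38 = 1.7844
z = (x̄−μ₀)/SE = (43.34−47)/1.7844 = -2.0511
p-value (one-sided, H₁ greater) = 0.97987
At α=0.05: p ≥ α → fail to reject H₀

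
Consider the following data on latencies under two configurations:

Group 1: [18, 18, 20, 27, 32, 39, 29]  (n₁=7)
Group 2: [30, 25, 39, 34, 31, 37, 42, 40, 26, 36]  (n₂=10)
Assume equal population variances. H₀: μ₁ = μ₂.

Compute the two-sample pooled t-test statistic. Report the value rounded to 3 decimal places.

x̄₁=26.143, s₁=7.946, n₁=7
x̄₂=34.000, s₂=5.850, n₂=10
s_p² = [6·7.946² + 9·5.850²]/15 = 45.7905
SE = √(s_p²·(1/7+1/10)) = 3.3347
t = (26.143−34.000)/3.3347 = -2.3561
df = 15

test statistic = -2.356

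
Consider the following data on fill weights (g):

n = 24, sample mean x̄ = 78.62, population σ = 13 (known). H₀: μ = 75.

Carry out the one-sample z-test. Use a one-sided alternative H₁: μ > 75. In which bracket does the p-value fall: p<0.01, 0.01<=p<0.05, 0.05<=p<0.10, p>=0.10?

p-value bracket: 0.05<=p<0.10

SE = σ/√n = 13/√24 = 2.6536
z = (x̄−μ₀)/SE = (78.62−75)/2.6536 = 1.3642
p-value (one-sided, H₁ greater) = 0.08626
→ bracket: 0.05<=p<0.10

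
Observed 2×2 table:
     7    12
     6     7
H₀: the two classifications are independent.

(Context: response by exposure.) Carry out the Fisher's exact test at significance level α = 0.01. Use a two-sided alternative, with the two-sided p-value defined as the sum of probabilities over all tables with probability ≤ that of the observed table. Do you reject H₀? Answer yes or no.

reject H₀: no

Margins: r₁=19, r₂=13, c₁=13, c₂=19, n=32
p_obs = C(19,7)·C(13,6)/C(32,13); sum pmf over tables with pmf ≤ p_obs
p-value (two-sided) = 0.71997
At α=0.01: p ≥ α → fail to reject H₀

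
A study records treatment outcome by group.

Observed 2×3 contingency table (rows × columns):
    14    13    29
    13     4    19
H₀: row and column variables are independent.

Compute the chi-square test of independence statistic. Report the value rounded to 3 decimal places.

test statistic = 2.663

Row totals [56, 36], col totals [27, 17, 48], n=92
χ² = (14−16.43)²/16.43 + (13−10.35)²/10.35 + (29−29.22)²/29.22 + (13−10.57)²/10.57 + (4−6.65)²/6.65 + (19−18.78)²/18.78 = 2.6631
df = 2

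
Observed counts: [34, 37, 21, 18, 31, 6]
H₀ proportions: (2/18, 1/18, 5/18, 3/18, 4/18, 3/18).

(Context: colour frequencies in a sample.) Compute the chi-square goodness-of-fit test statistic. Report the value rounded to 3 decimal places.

test statistic = 146.320

n = 147; E_i = n·p_i = [16.33, 8.17, 40.83, 24.50, 32.67, 24.50]
χ² = (34−16.33)²/16.33 + (37−8.17)²/8.17 + (21−40.83)²/40.83 + (18−24.50)²/24.50 + (31−32.67)²/32.67 + (6−24.50)²/24.50 = 146.3204
df = 5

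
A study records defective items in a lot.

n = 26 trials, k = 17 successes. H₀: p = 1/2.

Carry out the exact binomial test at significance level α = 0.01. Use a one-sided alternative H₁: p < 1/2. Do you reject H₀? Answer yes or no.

Exact binomial: n=26, k=17, p₀=1/2=0.5000
P(X≤17) from Σ C(n,i)·p₀^i·(1−p₀)^(n−i)
p-value (one-sided, H₁ less) = 0.96224
At α=0.01: p ≥ α → fail to reject H₀

reject H₀: no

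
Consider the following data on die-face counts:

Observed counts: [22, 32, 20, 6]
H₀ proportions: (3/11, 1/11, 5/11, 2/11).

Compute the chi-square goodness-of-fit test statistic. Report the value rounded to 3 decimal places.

test statistic = 96.458

n = 80; E_i = n·p_i = [21.82, 7.27, 36.36, 14.55]
χ² = (22−21.82)²/21.82 + (32−7.27)²/7.27 + (20−36.36)²/36.36 + (6−14.55)²/14.55 = 96.4583
df = 3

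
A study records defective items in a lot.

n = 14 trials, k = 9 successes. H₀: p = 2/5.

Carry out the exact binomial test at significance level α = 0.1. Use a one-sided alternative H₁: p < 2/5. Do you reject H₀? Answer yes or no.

Exact binomial: n=14, k=9, p₀=2/5=0.4000
P(X≤9) from Σ C(n,i)·p₀^i·(1−p₀)^(n−i)
p-value (one-sided, H₁ less) = 0.98249
At α=0.1: p ≥ α → fail to reject H₀

reject H₀: no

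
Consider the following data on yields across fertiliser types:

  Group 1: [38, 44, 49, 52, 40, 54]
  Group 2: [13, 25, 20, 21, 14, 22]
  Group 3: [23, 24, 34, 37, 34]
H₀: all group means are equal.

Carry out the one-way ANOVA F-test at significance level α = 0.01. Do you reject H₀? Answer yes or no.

reject H₀: yes

Group means [46.17, 19.17, 30.40], grand mean 32.000
SSB = Σnᵢ(x̄ᵢ−x̄)² = 2205.133; SSW = ΣΣ(x−x̄ᵢ)² = 488.867
MSB = 2205.133/2 = 1102.5667; MSW = 488.867/14 = 34.9190
F = MSB/MSW = 31.5749
df = (2, 14)
p-value (upper-tail) = 0.00001
At α=0.01: p < α → reject H₀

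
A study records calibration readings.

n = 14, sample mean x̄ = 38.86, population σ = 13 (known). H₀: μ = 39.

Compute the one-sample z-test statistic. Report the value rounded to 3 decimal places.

SE = σ/√n = 13/√14 = 3.4744
z = (x̄−μ₀)/SE = (38.86−39)/3.4744 = -0.0403

test statistic = -0.040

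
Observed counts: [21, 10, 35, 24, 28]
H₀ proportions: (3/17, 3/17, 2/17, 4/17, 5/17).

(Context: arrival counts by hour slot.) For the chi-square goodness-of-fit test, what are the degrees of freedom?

df = k − 1 = 5 − 1 = 4

degrees of freedom = 4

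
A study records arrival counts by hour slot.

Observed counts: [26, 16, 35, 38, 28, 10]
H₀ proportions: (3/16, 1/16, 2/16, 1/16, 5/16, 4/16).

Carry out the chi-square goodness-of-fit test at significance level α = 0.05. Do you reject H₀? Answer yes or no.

n = 153; E_i = n·p_i = [28.69, 9.56, 19.12, 9.56, 47.81, 38.25]
χ² = (26−28.69)²/28.69 + (16−9.56)²/9.56 + (35−19.12)²/19.12 + (38−9.56)²/9.56 + (28−47.81)²/47.81 + (10−38.25)²/38.25 = 131.4061
df = 5
p-value (upper-tail) = 0.00000
At α=0.05: p < α → reject H₀

reject H₀: yes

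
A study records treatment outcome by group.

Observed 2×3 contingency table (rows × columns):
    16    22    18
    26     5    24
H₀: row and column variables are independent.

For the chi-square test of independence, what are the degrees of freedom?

degrees of freedom = 2

df = (r−1)(c−1) = (2−1)·(3−1) = 2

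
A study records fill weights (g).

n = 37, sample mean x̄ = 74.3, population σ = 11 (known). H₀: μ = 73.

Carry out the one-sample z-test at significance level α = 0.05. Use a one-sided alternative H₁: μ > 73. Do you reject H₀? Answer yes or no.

reject H₀: no

SE = σ/√n = 11/√37 = 1.8084
z = (x̄−μ₀)/SE = (74.3−73)/1.8084 = 0.7189
p-value (one-sided, H₁ greater) = 0.23611
At α=0.05: p ≥ α → fail to reject H₀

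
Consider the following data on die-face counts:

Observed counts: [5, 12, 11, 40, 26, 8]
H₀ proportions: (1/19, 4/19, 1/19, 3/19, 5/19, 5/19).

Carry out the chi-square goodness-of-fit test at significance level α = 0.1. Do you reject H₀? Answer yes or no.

n = 102; E_i = n·p_i = [5.37, 21.47, 5.37, 16.11, 26.84, 26.84]
χ² = (5−5.37)²/5.37 + (12−21.47)²/21.47 + (11−5.37)²/5.37 + (40−16.11)²/16.11 + (26−26.84)²/26.84 + (8−26.84)²/26.84 = 58.8170
df = 5
p-value (upper-tail) = 0.00000
At α=0.1: p < α → reject H₀

reject H₀: yes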